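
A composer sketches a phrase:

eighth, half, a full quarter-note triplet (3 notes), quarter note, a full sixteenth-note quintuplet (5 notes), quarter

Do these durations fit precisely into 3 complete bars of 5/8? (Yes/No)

Yes

One bar of 5/8 = 5 eighth notes, so 3 bars = 15.
Express everything in eighth notes: eighth = 1; half = 4; a full quarter-note triplet (3 notes) (three triplet quarters span one half) = 4; quarter note = 2; a full sixteenth-note quintuplet (5 notes) (five quintuplet sixteenths span one quarter) = 2; quarter = 2.
Adding: 1 + 4 + 4 + 2 + 2 + 2 = 15.
15 equals 15, so the answer is Yes.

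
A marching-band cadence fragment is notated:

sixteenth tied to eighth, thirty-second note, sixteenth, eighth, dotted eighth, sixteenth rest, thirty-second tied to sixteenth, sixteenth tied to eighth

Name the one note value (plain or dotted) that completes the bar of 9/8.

The bar of 9/8 = 36 thirty-second notes.
Express everything in thirty-second notes: sixteenth tied to eighth (sixteenth + eighth) = 6; thirty-second note = 1; sixteenth = 2; eighth = 4; dotted eighth = 6; sixteenth rest = 2; thirty-second tied to sixteenth (thirty-second + sixteenth) = 3; sixteenth tied to eighth (sixteenth + eighth) = 6.
Total: 6 + 1 + 2 + 4 + 6 + 2 + 3 + 6 = 30.
Remaining: 36 − 30 = 6 thirty-second notes, which is a dotted eighth note.

dotted eighth note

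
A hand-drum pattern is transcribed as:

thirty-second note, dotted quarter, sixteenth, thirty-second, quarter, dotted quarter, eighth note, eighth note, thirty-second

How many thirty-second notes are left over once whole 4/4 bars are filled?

One bar of 4/4 = 32 thirty-second notes.
Working in thirty-second notes: thirty-second note = 1; dotted quarter = 12; sixteenth = 2; thirty-second = 1; quarter = 8; dotted quarter = 12; eighth note = 4; eighth note = 4; thirty-second = 1.
Sum: 1 + 12 + 2 + 1 + 8 + 12 + 4 + 4 + 1 = 45.
45 ÷ 32 = 1 complete bar with 13 thirty-second notes remaining.

13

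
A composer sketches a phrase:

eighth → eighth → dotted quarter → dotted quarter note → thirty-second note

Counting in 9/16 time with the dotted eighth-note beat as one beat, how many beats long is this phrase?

One dotted eighth-note beat = 6 thirty-second notes.
Working in thirty-second notes: eighth = 4; eighth = 4; dotted quarter = 12; dotted quarter note = 12; thirty-second note = 1.
Adding: 4 + 4 + 12 + 12 + 1 = 33.
33 ÷ 6 = 5.5 beats.

5.5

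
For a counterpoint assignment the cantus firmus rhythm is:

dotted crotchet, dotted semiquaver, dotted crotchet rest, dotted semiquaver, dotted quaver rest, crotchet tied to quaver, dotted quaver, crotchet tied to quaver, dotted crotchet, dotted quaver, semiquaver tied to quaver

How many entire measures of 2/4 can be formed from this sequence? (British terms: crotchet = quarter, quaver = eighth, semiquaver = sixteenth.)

5

One bar of 2/4 = 16 thirty-second notes.
Convert each value to thirty-second notes: dotted crotchet = 12; dotted semiquaver = 3; dotted crotchet rest = 12; dotted semiquaver = 3; dotted quaver rest = 6; crotchet tied to quaver (crotchet + quaver) = 12; dotted quaver = 6; crotchet tied to quaver (crotchet + quaver) = 12; dotted crotchet = 12; dotted quaver = 6; semiquaver tied to quaver (semiquaver + quaver) = 6.
Total: 12 + 3 + 12 + 3 + 6 + 12 + 6 + 12 + 12 + 6 + 6 = 90.
90 ÷ 16 = 5 complete bars with 10 left over.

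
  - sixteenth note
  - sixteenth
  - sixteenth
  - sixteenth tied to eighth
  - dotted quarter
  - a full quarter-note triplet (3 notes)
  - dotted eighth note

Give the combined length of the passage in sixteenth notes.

Each duration in sixteenth notes: sixteenth note = 1; sixteenth = 1; sixteenth = 1; sixteenth tied to eighth (sixteenth + eighth) = 3; dotted quarter = 6; a full quarter-note triplet (3 notes) (three triplet quarters span one half) = 8; dotted eighth note = 3.
Adding: 1 + 1 + 1 + 3 + 6 + 8 + 3 = 23 sixteenth notes.

23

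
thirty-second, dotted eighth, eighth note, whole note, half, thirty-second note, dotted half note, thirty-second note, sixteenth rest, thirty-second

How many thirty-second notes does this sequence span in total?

88

Each duration in thirty-second notes: thirty-second = 1; dotted eighth = 6; eighth note = 4; whole note = 32; half = 16; thirty-second note = 1; dotted half note = 24; thirty-second note = 1; sixteenth rest = 2; thirty-second = 1.
Altogether 1 + 6 + 4 + 32 + 16 + 1 + 24 + 1 + 2 + 1 = 88 thirty-second notes.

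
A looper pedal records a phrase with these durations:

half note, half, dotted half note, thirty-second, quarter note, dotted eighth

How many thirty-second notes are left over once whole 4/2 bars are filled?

One bar of 4/2 = 64 thirty-second notes.
Each duration in thirty-second notes: half note = 16; half = 16; dotted half note = 24; thirty-second = 1; quarter note = 8; dotted eighth = 6.
Sum: 16 + 16 + 24 + 1 + 8 + 6 = 71.
71 ÷ 64 = 1 complete bar with 7 thirty-second notes remaining.

7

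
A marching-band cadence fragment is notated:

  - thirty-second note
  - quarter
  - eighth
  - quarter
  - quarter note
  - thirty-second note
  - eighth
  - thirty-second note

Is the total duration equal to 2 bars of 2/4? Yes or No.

One bar of 2/4 = 16 thirty-second notes, so 2 bars = 32.
Each duration in thirty-second notes: thirty-second note = 1; quarter = 8; eighth = 4; quarter = 8; quarter note = 8; thirty-second note = 1; eighth = 4; thirty-second note = 1.
Altogether 1 + 8 + 4 + 8 + 8 + 1 + 4 + 1 = 35.
35 exceeds 32, so the answer is No.

No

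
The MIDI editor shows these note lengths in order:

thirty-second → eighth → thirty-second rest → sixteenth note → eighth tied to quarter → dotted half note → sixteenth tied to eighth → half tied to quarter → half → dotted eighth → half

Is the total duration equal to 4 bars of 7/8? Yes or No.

One bar of 7/8 = 28 thirty-second notes, so 4 bars = 112.
Convert each value to thirty-second notes: thirty-second = 1; eighth = 4; thirty-second rest = 1; sixteenth note = 2; eighth tied to quarter (eighth + quarter) = 12; dotted half note = 24; sixteenth tied to eighth (sixteenth + eighth) = 6; half tied to quarter (half + quarter) = 24; half = 16; dotted eighth = 6; half = 16.
Sum: 1 + 4 + 1 + 2 + 12 + 24 + 6 + 24 + 16 + 6 + 16 = 112.
112 equals 112, so the answer is Yes.

Yes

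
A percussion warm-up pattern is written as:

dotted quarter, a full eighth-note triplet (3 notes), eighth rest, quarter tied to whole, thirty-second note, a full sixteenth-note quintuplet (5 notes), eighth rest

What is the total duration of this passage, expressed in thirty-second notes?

Convert each value to thirty-second notes: dotted quarter = 12; a full eighth-note triplet (3 notes) (three triplet eighths span one quarter) = 8; eighth rest = 4; quarter tied to whole (quarter + whole) = 40; thirty-second note = 1; a full sixteenth-note quintuplet (5 notes) (five quintuplet sixteenths span one quarter) = 8; eighth rest = 4.
Total: 12 + 8 + 4 + 40 + 1 + 8 + 4 = 77 thirty-second notes.

77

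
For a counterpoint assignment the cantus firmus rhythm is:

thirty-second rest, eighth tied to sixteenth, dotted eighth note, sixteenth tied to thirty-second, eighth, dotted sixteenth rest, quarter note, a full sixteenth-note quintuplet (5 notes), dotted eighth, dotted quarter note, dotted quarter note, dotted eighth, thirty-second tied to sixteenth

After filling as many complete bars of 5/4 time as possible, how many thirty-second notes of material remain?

One bar of 5/4 = 40 thirty-second notes.
Convert each value to thirty-second notes: thirty-second rest = 1; eighth tied to sixteenth (eighth + sixteenth) = 6; dotted eighth note = 6; sixteenth tied to thirty-second (sixteenth + thirty-second) = 3; eighth = 4; dotted sixteenth rest = 3; quarter note = 8; a full sixteenth-note quintuplet (5 notes) (five quintuplet sixteenths span one quarter) = 8; dotted eighth = 6; dotted quarter note = 12; dotted quarter note = 12; dotted eighth = 6; thirty-second tied to sixteenth (thirty-second + sixteenth) = 3.
Adding: 1 + 6 + 6 + 3 + 4 + 3 + 8 + 8 + 6 + 12 + 12 + 6 + 3 = 78.
78 ÷ 40 = 1 complete bar with 38 thirty-second notes remaining.

38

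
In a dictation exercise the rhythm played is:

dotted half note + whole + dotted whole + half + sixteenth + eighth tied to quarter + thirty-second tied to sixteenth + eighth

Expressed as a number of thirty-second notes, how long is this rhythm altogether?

141

Each duration in thirty-second notes: dotted half note = 24; whole = 32; dotted whole = 48; half = 16; sixteenth = 2; eighth tied to quarter (eighth + quarter) = 12; thirty-second tied to sixteenth (thirty-second + sixteenth) = 3; eighth = 4.
Adding: 24 + 32 + 48 + 16 + 2 + 12 + 3 + 4 = 141 thirty-second notes.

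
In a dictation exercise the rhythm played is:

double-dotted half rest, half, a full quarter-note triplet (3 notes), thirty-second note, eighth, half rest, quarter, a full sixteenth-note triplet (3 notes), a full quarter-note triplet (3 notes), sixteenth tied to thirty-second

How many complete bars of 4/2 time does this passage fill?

1

One bar of 4/2 = 64 thirty-second notes.
Working in thirty-second notes: double-dotted half rest = 28; half = 16; a full quarter-note triplet (3 notes) (three triplet quarters span one half) = 16; thirty-second note = 1; eighth = 4; half rest = 16; quarter = 8; a full sixteenth-note triplet (3 notes) (three triplet sixteenths span one eighth) = 4; a full quarter-note triplet (3 notes) (three triplet quarters span one half) = 16; sixteenth tied to thirty-second (sixteenth + thirty-second) = 3.
Adding: 28 + 16 + 16 + 1 + 4 + 16 + 8 + 4 + 16 + 3 = 112.
112 ÷ 64 = 1 complete bar with 48 left over.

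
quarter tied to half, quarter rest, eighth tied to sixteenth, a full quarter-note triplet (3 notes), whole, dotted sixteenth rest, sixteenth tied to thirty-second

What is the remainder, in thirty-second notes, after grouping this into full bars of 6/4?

One bar of 6/4 = 48 thirty-second notes.
Express everything in thirty-second notes: quarter tied to half (quarter + half) = 24; quarter rest = 8; eighth tied to sixteenth (eighth + sixteenth) = 6; a full quarter-note triplet (3 notes) (three triplet quarters span one half) = 16; whole = 32; dotted sixteenth rest = 3; sixteenth tied to thirty-second (sixteenth + thirty-second) = 3.
Total: 24 + 8 + 6 + 16 + 32 + 3 + 3 = 92.
92 ÷ 48 = 1 complete bar with 44 thirty-second notes remaining.

44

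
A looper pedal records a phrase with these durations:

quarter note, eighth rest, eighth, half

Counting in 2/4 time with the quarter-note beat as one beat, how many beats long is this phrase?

One quarter-note beat = 2 eighth notes.
Each duration in eighth notes: quarter note = 2; eighth rest = 1; eighth = 1; half = 4.
Total: 2 + 1 + 1 + 4 = 8.
8 ÷ 2 = 4 beats.

4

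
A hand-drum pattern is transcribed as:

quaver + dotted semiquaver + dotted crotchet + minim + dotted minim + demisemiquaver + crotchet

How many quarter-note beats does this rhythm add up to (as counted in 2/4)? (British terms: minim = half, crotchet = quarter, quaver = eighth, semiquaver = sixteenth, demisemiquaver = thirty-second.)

One quarter-note beat = 8 thirty-second notes.
Express everything in thirty-second notes: quaver = 4; dotted semiquaver = 3; dotted crotchet = 12; minim = 16; dotted minim = 24; demisemiquaver = 1; crotchet = 8.
Altogether 4 + 3 + 12 + 16 + 24 + 1 + 8 = 68.
68 ÷ 8 = 8.5 beats.

8.5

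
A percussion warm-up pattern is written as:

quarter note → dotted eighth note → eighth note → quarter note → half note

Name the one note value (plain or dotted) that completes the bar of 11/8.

sixteenth note

The bar of 11/8 = 22 sixteenth notes.
Convert each value to sixteenth notes: quarter note = 4; dotted eighth note = 3; eighth note = 2; quarter note = 4; half note = 8.
Adding: 4 + 3 + 2 + 4 + 8 = 21.
Remaining: 22 − 21 = 1 sixteenth note, which is a sixteenth note.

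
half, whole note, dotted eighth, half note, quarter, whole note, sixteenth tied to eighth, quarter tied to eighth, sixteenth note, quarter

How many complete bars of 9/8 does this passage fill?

One bar of 9/8 = 18 sixteenth notes.
Each duration in sixteenth notes: half = 8; whole note = 16; dotted eighth = 3; half note = 8; quarter = 4; whole note = 16; sixteenth tied to eighth (sixteenth + eighth) = 3; quarter tied to eighth (quarter + eighth) = 6; sixteenth note = 1; quarter = 4.
Sum: 8 + 16 + 3 + 8 + 4 + 16 + 3 + 6 + 1 + 4 = 69.
69 ÷ 18 = 3 complete bars with 15 left over.

3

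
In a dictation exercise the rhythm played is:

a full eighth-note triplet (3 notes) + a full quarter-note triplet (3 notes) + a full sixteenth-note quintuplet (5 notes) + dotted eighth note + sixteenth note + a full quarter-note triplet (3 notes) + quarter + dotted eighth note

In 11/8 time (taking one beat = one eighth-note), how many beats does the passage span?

17.5

One eighth-note beat = 2 sixteenth notes.
Working in sixteenth notes: a full eighth-note triplet (3 notes) (three triplet eighths span one quarter) = 4; a full quarter-note triplet (3 notes) (three triplet quarters span one half) = 8; a full sixteenth-note quintuplet (5 notes) (five quintuplet sixteenths span one quarter) = 4; dotted eighth note = 3; sixteenth note = 1; a full quarter-note triplet (3 notes) (three triplet quarters span one half) = 8; quarter = 4; dotted eighth note = 3.
Altogether 4 + 8 + 4 + 3 + 1 + 8 + 4 + 3 = 35.
35 ÷ 2 = 17.5 beats.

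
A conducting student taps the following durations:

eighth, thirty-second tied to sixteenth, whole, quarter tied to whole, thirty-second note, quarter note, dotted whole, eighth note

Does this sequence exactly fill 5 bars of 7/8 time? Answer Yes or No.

One bar of 7/8 = 28 thirty-second notes, so 5 bars = 140.
Each duration in thirty-second notes: eighth = 4; thirty-second tied to sixteenth (thirty-second + sixteenth) = 3; whole = 32; quarter tied to whole (quarter + whole) = 40; thirty-second note = 1; quarter note = 8; dotted whole = 48; eighth note = 4.
Altogether 4 + 3 + 32 + 40 + 1 + 8 + 48 + 4 = 140.
140 equals 140, so the answer is Yes.

Yes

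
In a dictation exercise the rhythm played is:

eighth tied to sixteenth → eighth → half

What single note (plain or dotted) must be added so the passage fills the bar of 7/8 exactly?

sixteenth note

The bar of 7/8 = 14 sixteenth notes.
Convert each value to sixteenth notes: eighth tied to sixteenth (eighth + sixteenth) = 3; eighth = 2; half = 8.
Total: 3 + 2 + 8 = 13.
Remaining: 14 − 13 = 1 sixteenth note, which is a sixteenth note.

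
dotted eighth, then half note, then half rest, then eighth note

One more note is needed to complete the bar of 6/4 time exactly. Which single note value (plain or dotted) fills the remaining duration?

dotted eighth note

The bar of 6/4 = 24 sixteenth notes.
Working in sixteenth notes: dotted eighth = 3; half note = 8; half rest = 8; eighth note = 2.
Adding: 3 + 8 + 8 + 2 = 21.
Remaining: 24 − 21 = 3 sixteenth notes, which is a dotted eighth note.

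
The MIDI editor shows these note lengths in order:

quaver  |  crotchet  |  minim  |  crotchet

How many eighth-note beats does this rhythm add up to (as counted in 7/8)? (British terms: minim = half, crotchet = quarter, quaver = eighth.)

One eighth-note beat = 2 sixteenth notes.
Convert each value to sixteenth notes: quaver = 2; crotchet = 4; minim = 8; crotchet = 4.
Sum: 2 + 4 + 8 + 4 = 18.
18 ÷ 2 = 9 beats.

9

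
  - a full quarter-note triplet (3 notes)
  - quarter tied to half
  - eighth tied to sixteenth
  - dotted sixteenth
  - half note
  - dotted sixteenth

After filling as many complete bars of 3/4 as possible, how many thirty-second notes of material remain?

20

One bar of 3/4 = 24 thirty-second notes.
Convert each value to thirty-second notes: a full quarter-note triplet (3 notes) (three triplet quarters span one half) = 16; quarter tied to half (quarter + half) = 24; eighth tied to sixteenth (eighth + sixteenth) = 6; dotted sixteenth = 3; half note = 16; dotted sixteenth = 3.
Adding: 16 + 24 + 6 + 3 + 16 + 3 = 68.
68 ÷ 24 = 2 complete bars with 20 thirty-second notes remaining.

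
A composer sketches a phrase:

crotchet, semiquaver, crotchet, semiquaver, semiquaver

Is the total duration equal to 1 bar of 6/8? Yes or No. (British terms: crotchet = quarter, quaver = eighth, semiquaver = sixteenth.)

One bar of 6/8 = 12 sixteenth notes.
Each duration in sixteenth notes: crotchet = 4; semiquaver = 1; crotchet = 4; semiquaver = 1; semiquaver = 1.
Altogether 4 + 1 + 4 + 1 + 1 = 11.
11 falls short of 12, so the answer is No.

No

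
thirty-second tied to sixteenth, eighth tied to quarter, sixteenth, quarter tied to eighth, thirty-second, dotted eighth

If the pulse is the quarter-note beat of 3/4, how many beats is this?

4.5

One quarter-note beat = 8 thirty-second notes.
Working in thirty-second notes: thirty-second tied to sixteenth (thirty-second + sixteenth) = 3; eighth tied to quarter (eighth + quarter) = 12; sixteenth = 2; quarter tied to eighth (quarter + eighth) = 12; thirty-second = 1; dotted eighth = 6.
Adding: 3 + 12 + 2 + 12 + 1 + 6 = 36.
36 ÷ 8 = 4.5 beats.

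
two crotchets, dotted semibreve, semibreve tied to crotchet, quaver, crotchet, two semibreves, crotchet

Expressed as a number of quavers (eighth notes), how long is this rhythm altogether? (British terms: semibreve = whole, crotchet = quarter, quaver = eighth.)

Convert each value to eighth notes: crotchet = 2; crotchet = 2; dotted semibreve = 12; semibreve tied to crotchet (semibreve + crotchet) = 10; quaver = 1; crotchet = 2; semibreve = 8; semibreve = 8; crotchet = 2.
Adding: 2 + 2 + 12 + 10 + 1 + 2 + 8 + 8 + 2 = 47 eighth notes.

47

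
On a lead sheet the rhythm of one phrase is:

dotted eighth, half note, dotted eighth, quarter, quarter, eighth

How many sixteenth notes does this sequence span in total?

Convert each value to sixteenth notes: dotted eighth = 3; half note = 8; dotted eighth = 3; quarter = 4; quarter = 4; eighth = 2.
Sum: 3 + 8 + 3 + 4 + 4 + 2 = 24 sixteenth notes.

24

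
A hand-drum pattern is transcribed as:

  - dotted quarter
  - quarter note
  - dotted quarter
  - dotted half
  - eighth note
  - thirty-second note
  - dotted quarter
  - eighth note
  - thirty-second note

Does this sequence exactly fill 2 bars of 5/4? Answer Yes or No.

One bar of 5/4 = 40 thirty-second notes, so 2 bars = 80.
In thirty-second notes: dotted quarter = 12; quarter note = 8; dotted quarter = 12; dotted half = 24; eighth note = 4; thirty-second note = 1; dotted quarter = 12; eighth note = 4; thirty-second note = 1.
Sum: 12 + 8 + 12 + 24 + 4 + 1 + 12 + 4 + 1 = 78.
78 falls short of 80, so the answer is No.

No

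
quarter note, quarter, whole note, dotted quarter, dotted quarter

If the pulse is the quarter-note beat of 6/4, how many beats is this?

9

One quarter-note beat = 2 eighth notes.
In eighth notes: quarter note = 2; quarter = 2; whole note = 8; dotted quarter = 3; dotted quarter = 3.
Altogether 2 + 2 + 8 + 3 + 3 = 18.
18 ÷ 2 = 9 beats.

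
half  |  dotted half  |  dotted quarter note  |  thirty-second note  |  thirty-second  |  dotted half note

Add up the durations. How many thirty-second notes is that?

Convert each value to thirty-second notes: half = 16; dotted half = 24; dotted quarter note = 12; thirty-second note = 1; thirty-second = 1; dotted half note = 24.
Adding: 16 + 24 + 12 + 1 + 1 + 24 = 78 thirty-second notes.

78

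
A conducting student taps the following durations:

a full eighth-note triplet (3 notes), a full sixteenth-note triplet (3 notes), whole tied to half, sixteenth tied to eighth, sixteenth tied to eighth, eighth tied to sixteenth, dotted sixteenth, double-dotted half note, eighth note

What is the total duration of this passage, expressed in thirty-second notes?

113

Convert each value to thirty-second notes: a full eighth-note triplet (3 notes) (three triplet eighths span one quarter) = 8; a full sixteenth-note triplet (3 notes) (three triplet sixteenths span one eighth) = 4; whole tied to half (whole + half) = 48; sixteenth tied to eighth (sixteenth + eighth) = 6; sixteenth tied to eighth (sixteenth + eighth) = 6; eighth tied to sixteenth (eighth + sixteenth) = 6; dotted sixteenth = 3; double-dotted half note = 28; eighth note = 4.
Adding: 8 + 4 + 48 + 6 + 6 + 6 + 3 + 28 + 4 = 113 thirty-second notes.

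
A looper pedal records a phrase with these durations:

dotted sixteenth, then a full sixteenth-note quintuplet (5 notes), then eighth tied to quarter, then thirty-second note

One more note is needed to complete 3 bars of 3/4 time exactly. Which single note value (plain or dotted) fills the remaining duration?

dotted whole note

3 bars of 3/4 = 72 thirty-second notes.
Express everything in thirty-second notes: dotted sixteenth = 3; a full sixteenth-note quintuplet (5 notes) (five quintuplet sixteenths span one quarter) = 8; eighth tied to quarter (eighth + quarter) = 12; thirty-second note = 1.
Sum: 3 + 8 + 12 + 1 = 24.
Remaining: 72 − 24 = 48 thirty-second notes, which is a dotted whole note.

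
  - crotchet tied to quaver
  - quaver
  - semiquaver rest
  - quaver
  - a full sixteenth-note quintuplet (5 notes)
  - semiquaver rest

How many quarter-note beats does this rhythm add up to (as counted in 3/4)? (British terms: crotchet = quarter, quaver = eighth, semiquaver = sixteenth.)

One quarter-note beat = 4 sixteenth notes.
In sixteenth notes: crotchet tied to quaver (crotchet + quaver) = 6; quaver = 2; semiquaver rest = 1; quaver = 2; a full sixteenth-note quintuplet (5 notes) (five quintuplet sixteenths span one quarter) = 4; semiquaver rest = 1.
Altogether 6 + 2 + 1 + 2 + 4 + 1 = 16.
16 ÷ 4 = 4 beats.

4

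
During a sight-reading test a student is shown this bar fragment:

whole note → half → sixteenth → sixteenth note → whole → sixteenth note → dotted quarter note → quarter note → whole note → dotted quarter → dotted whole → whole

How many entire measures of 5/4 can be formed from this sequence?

5

One bar of 5/4 = 20 sixteenth notes.
Convert each value to sixteenth notes: whole note = 16; half = 8; sixteenth = 1; sixteenth note = 1; whole = 16; sixteenth note = 1; dotted quarter note = 6; quarter note = 4; whole note = 16; dotted quarter = 6; dotted whole = 24; whole = 16.
Adding: 16 + 8 + 1 + 1 + 16 + 1 + 6 + 4 + 16 + 6 + 24 + 16 = 115.
115 ÷ 20 = 5 complete bars with 15 left over.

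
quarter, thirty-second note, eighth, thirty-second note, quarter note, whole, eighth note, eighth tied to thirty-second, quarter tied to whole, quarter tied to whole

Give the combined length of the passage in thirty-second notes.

Working in thirty-second notes: quarter = 8; thirty-second note = 1; eighth = 4; thirty-second note = 1; quarter note = 8; whole = 32; eighth note = 4; eighth tied to thirty-second (eighth + thirty-second) = 5; quarter tied to whole (quarter + whole) = 40; quarter tied to whole (quarter + whole) = 40.
Adding: 8 + 1 + 4 + 1 + 8 + 32 + 4 + 5 + 40 + 40 = 143 thirty-second notes.

143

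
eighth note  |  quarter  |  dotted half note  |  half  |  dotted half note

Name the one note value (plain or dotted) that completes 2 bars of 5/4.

2 bars of 5/4 = 20 eighth notes.
Convert each value to eighth notes: eighth note = 1; quarter = 2; dotted half note = 6; half = 4; dotted half note = 6.
Total: 1 + 2 + 6 + 4 + 6 = 19.
Remaining: 20 − 19 = 1 eighth note, which is a eighth note.

eighth note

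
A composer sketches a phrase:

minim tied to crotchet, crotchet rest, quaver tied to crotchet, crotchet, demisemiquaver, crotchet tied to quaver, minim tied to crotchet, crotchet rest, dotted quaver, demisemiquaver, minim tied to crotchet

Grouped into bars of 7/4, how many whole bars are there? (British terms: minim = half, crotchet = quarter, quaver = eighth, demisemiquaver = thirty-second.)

One bar of 7/4 = 56 thirty-second notes.
In thirty-second notes: minim tied to crotchet (minim + crotchet) = 24; crotchet rest = 8; quaver tied to crotchet (quaver + crotchet) = 12; crotchet = 8; demisemiquaver = 1; crotchet tied to quaver (crotchet + quaver) = 12; minim tied to crotchet (minim + crotchet) = 24; crotchet rest = 8; dotted quaver = 6; demisemiquaver = 1; minim tied to crotchet (minim + crotchet) = 24.
Altogether 24 + 8 + 12 + 8 + 1 + 12 + 24 + 8 + 6 + 1 + 24 = 128.
128 ÷ 56 = 2 complete bars with 16 left over.

2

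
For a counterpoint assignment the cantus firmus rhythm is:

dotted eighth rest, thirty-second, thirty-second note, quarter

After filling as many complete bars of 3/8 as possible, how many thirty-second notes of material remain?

One bar of 3/8 = 12 thirty-second notes.
Convert each value to thirty-second notes: dotted eighth rest = 6; thirty-second = 1; thirty-second note = 1; quarter = 8.
Sum: 6 + 1 + 1 + 8 = 16.
16 ÷ 12 = 1 complete bar with 4 thirty-second notes remaining.

4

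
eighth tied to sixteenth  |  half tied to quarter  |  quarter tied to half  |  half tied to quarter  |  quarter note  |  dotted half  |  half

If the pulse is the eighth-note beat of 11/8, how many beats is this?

One eighth-note beat = 2 sixteenth notes.
Working in sixteenth notes: eighth tied to sixteenth (eighth + sixteenth) = 3; half tied to quarter (half + quarter) = 12; quarter tied to half (quarter + half) = 12; half tied to quarter (half + quarter) = 12; quarter note = 4; dotted half = 12; half = 8.
Total: 3 + 12 + 12 + 12 + 4 + 12 + 8 = 63.
63 ÷ 2 = 31.5 beats.

31.5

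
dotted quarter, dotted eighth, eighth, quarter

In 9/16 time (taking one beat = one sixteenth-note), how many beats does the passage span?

One sixteenth-note beat = 2 thirty-second notes.
Convert each value to thirty-second notes: dotted quarter = 12; dotted eighth = 6; eighth = 4; quarter = 8.
Total: 12 + 6 + 4 + 8 = 30.
30 ÷ 2 = 15 beats.

15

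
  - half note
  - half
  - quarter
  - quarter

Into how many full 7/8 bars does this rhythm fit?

1

One bar of 7/8 = 7 eighth notes.
Working in eighth notes: half note = 4; half = 4; quarter = 2; quarter = 2.
Adding: 4 + 4 + 2 + 2 = 12.
12 ÷ 7 = 1 complete bar with 5 left over.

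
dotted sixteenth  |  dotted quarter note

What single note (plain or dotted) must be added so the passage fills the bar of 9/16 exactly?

The bar of 9/16 = 18 thirty-second notes.
Convert each value to thirty-second notes: dotted sixteenth = 3; dotted quarter note = 12.
Adding: 3 + 12 = 15.
Remaining: 18 − 15 = 3 thirty-second notes, which is a dotted sixteenth note.

dotted sixteenth note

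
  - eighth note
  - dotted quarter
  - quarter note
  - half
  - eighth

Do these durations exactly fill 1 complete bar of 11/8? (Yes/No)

One bar of 11/8 = 11 eighth notes.
In eighth notes: eighth note = 1; dotted quarter = 3; quarter note = 2; half = 4; eighth = 1.
Altogether 1 + 3 + 2 + 4 + 1 = 11.
11 equals 11, so the answer is Yes.

Yes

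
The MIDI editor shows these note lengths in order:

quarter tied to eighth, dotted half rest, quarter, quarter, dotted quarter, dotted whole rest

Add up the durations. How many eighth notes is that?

28

Each duration in eighth notes: quarter tied to eighth (quarter + eighth) = 3; dotted half rest = 6; quarter = 2; quarter = 2; dotted quarter = 3; dotted whole rest = 12.
Total: 3 + 6 + 2 + 2 + 3 + 12 = 28 eighth notes.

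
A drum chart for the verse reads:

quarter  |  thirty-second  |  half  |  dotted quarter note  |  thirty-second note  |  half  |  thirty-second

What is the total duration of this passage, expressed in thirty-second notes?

55

Express everything in thirty-second notes: quarter = 8; thirty-second = 1; half = 16; dotted quarter note = 12; thirty-second note = 1; half = 16; thirty-second = 1.
Total: 8 + 1 + 16 + 12 + 1 + 16 + 1 = 55 thirty-second notes.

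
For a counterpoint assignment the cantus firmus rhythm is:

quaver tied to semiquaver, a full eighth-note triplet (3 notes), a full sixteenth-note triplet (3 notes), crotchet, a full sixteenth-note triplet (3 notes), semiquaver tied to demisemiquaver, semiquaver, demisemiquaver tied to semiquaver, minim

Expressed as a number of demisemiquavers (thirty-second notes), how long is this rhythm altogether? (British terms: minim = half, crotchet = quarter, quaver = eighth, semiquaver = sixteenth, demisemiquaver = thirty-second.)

Each duration in thirty-second notes: quaver tied to semiquaver (quaver + semiquaver) = 6; a full eighth-note triplet (3 notes) (three triplet eighths span one quarter) = 8; a full sixteenth-note triplet (3 notes) (three triplet sixteenths span one eighth) = 4; crotchet = 8; a full sixteenth-note triplet (3 notes) (three triplet sixteenths span one eighth) = 4; semiquaver tied to demisemiquaver (semiquaver + demisemiquaver) = 3; semiquaver = 2; demisemiquaver tied to semiquaver (demisemiquaver + semiquaver) = 3; minim = 16.
Sum: 6 + 8 + 4 + 8 + 4 + 3 + 2 + 3 + 16 = 54 thirty-second notes.

54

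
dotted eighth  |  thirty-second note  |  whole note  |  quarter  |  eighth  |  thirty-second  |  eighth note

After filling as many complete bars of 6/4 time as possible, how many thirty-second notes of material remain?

One bar of 6/4 = 48 thirty-second notes.
Express everything in thirty-second notes: dotted eighth = 6; thirty-second note = 1; whole note = 32; quarter = 8; eighth = 4; thirty-second = 1; eighth note = 4.
Altogether 6 + 1 + 32 + 8 + 4 + 1 + 4 = 56.
56 ÷ 48 = 1 complete bar with 8 thirty-second notes remaining.

8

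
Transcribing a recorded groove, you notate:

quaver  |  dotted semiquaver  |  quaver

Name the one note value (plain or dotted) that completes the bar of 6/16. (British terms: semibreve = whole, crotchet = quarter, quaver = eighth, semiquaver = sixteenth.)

The bar of 6/16 = 12 thirty-second notes.
Express everything in thirty-second notes: quaver = 4; dotted semiquaver = 3; quaver = 4.
Adding: 4 + 3 + 4 = 11.
Remaining: 12 − 11 = 1 thirty-second note, which is a thirty-second note.

thirty-second note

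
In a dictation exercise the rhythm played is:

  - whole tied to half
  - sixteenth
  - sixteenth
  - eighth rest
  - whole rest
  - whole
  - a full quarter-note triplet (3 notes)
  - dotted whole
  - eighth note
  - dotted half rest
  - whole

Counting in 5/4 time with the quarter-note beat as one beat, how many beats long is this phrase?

30.5

One quarter-note beat = 4 sixteenth notes.
Each duration in sixteenth notes: whole tied to half (whole + half) = 24; sixteenth = 1; sixteenth = 1; eighth rest = 2; whole rest = 16; whole = 16; a full quarter-note triplet (3 notes) (three triplet quarters span one half) = 8; dotted whole = 24; eighth note = 2; dotted half rest = 12; whole = 16.
Altogether 24 + 1 + 1 + 2 + 16 + 16 + 8 + 24 + 2 + 12 + 16 = 122.
122 ÷ 4 = 30.5 beats.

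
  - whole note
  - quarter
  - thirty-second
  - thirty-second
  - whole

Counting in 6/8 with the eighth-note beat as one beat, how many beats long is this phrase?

18.5

One eighth-note beat = 4 thirty-second notes.
In thirty-second notes: whole note = 32; quarter = 8; thirty-second = 1; thirty-second = 1; whole = 32.
Total: 32 + 8 + 1 + 1 + 32 = 74.
74 ÷ 4 = 18.5 beats.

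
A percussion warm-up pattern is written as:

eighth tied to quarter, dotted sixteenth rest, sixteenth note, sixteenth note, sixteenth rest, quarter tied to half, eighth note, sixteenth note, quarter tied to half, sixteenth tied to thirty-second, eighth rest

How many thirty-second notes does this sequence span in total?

82

Convert each value to thirty-second notes: eighth tied to quarter (eighth + quarter) = 12; dotted sixteenth rest = 3; sixteenth note = 2; sixteenth note = 2; sixteenth rest = 2; quarter tied to half (quarter + half) = 24; eighth note = 4; sixteenth note = 2; quarter tied to half (quarter + half) = 24; sixteenth tied to thirty-second (sixteenth + thirty-second) = 3; eighth rest = 4.
Sum: 12 + 3 + 2 + 2 + 2 + 24 + 4 + 2 + 24 + 3 + 4 = 82 thirty-second notes.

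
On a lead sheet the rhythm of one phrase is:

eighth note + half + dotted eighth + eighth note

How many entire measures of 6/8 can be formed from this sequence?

1

One bar of 6/8 = 12 sixteenth notes.
Working in sixteenth notes: eighth note = 2; half = 8; dotted eighth = 3; eighth note = 2.
Adding: 2 + 8 + 3 + 2 = 15.
15 ÷ 12 = 1 complete bar with 3 left over.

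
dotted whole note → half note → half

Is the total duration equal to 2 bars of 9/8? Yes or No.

No

One bar of 9/8 = 9 eighth notes, so 2 bars = 18.
Express everything in eighth notes: dotted whole note = 12; half note = 4; half = 4.
Adding: 12 + 4 + 4 = 20.
20 exceeds 18, so the answer is No.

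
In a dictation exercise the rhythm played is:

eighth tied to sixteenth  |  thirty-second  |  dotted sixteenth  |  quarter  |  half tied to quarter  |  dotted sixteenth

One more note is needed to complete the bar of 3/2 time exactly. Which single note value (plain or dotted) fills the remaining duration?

The bar of 3/2 = 48 thirty-second notes.
In thirty-second notes: eighth tied to sixteenth (eighth + sixteenth) = 6; thirty-second = 1; dotted sixteenth = 3; quarter = 8; half tied to quarter (half + quarter) = 24; dotted sixteenth = 3.
Total: 6 + 1 + 3 + 8 + 24 + 3 = 45.
Remaining: 48 − 45 = 3 thirty-second notes, which is a dotted sixteenth note.

dotted sixteenth note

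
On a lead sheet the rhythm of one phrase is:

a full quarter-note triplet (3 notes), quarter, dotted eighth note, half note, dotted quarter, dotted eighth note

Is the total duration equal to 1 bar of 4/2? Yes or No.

Yes

One bar of 4/2 = 32 sixteenth notes.
Each duration in sixteenth notes: a full quarter-note triplet (3 notes) (three triplet quarters span one half) = 8; quarter = 4; dotted eighth note = 3; half note = 8; dotted quarter = 6; dotted eighth note = 3.
Adding: 8 + 4 + 3 + 8 + 6 + 3 = 32.
32 equals 32, so the answer is Yes.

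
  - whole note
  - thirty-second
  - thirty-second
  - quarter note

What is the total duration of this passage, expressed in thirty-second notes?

Each duration in thirty-second notes: whole note = 32; thirty-second = 1; thirty-second = 1; quarter note = 8.
Altogether 32 + 1 + 1 + 8 = 42 thirty-second notes.

42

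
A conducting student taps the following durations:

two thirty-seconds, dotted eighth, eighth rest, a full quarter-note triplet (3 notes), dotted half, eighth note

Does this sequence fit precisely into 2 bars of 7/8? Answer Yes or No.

Yes

One bar of 7/8 = 28 thirty-second notes, so 2 bars = 56.
Working in thirty-second notes: thirty-second = 1; thirty-second = 1; dotted eighth = 6; eighth rest = 4; a full quarter-note triplet (3 notes) (three triplet quarters span one half) = 16; dotted half = 24; eighth note = 4.
Sum: 1 + 1 + 6 + 4 + 16 + 24 + 4 = 56.
56 equals 56, so the answer is Yes.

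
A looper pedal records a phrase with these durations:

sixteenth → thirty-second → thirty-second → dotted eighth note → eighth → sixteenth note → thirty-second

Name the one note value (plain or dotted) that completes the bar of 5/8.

dotted sixteenth note

The bar of 5/8 = 20 thirty-second notes.
Convert each value to thirty-second notes: sixteenth = 2; thirty-second = 1; thirty-second = 1; dotted eighth note = 6; eighth = 4; sixteenth note = 2; thirty-second = 1.
Sum: 2 + 1 + 1 + 6 + 4 + 2 + 1 = 17.
Remaining: 20 − 17 = 3 thirty-second notes, which is a dotted sixteenth note.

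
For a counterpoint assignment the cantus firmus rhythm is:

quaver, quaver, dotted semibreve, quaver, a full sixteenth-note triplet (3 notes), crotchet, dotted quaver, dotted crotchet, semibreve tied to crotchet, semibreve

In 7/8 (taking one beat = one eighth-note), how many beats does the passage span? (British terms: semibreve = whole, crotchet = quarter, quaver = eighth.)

40.5

One eighth-note beat = 2 sixteenth notes.
Each duration in sixteenth notes: quaver = 2; quaver = 2; dotted semibreve = 24; quaver = 2; a full sixteenth-note triplet (3 notes) (three triplet sixteenths span one eighth) = 2; crotchet = 4; dotted quaver = 3; dotted crotchet = 6; semibreve tied to crotchet (semibreve + crotchet) = 20; semibreve = 16.
Sum: 2 + 2 + 24 + 2 + 2 + 4 + 3 + 6 + 20 + 16 = 81.
81 ÷ 2 = 40.5 beats.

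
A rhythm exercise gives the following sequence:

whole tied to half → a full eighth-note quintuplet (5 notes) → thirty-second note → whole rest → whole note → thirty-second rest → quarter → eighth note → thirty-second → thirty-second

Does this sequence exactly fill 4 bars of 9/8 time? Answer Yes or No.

One bar of 9/8 = 36 thirty-second notes, so 4 bars = 144.
Express everything in thirty-second notes: whole tied to half (whole + half) = 48; a full eighth-note quintuplet (5 notes) (five quintuplet eighths span one half) = 16; thirty-second note = 1; whole rest = 32; whole note = 32; thirty-second rest = 1; quarter = 8; eighth note = 4; thirty-second = 1; thirty-second = 1.
Altogether 48 + 16 + 1 + 32 + 32 + 1 + 8 + 4 + 1 + 1 = 144.
144 equals 144, so the answer is Yes.

Yes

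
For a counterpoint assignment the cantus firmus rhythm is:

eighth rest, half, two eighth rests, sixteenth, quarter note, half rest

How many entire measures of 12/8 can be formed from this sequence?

1

One bar of 12/8 = 24 sixteenth notes.
Convert each value to sixteenth notes: eighth rest = 2; half = 8; eighth rest = 2; eighth rest = 2; sixteenth = 1; quarter note = 4; half rest = 8.
Adding: 2 + 8 + 2 + 2 + 1 + 4 + 8 = 27.
27 ÷ 24 = 1 complete bar with 3 left over.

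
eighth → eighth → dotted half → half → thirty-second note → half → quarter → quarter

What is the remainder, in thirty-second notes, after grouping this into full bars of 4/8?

1

One bar of 4/8 = 16 thirty-second notes.
Express everything in thirty-second notes: eighth = 4; eighth = 4; dotted half = 24; half = 16; thirty-second note = 1; half = 16; quarter = 8; quarter = 8.
Altogether 4 + 4 + 24 + 16 + 1 + 16 + 8 + 8 = 81.
81 ÷ 16 = 5 complete bars with 1 thirty-second note remaining.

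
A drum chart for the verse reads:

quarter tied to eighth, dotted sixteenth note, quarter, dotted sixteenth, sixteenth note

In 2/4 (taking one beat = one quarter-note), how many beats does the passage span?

3.5

One quarter-note beat = 8 thirty-second notes.
In thirty-second notes: quarter tied to eighth (quarter + eighth) = 12; dotted sixteenth note = 3; quarter = 8; dotted sixteenth = 3; sixteenth note = 2.
Altogether 12 + 3 + 8 + 3 + 2 = 28.
28 ÷ 8 = 3.5 beats.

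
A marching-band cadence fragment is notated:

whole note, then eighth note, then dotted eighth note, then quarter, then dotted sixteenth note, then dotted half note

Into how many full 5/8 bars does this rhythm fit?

3

One bar of 5/8 = 20 thirty-second notes.
Working in thirty-second notes: whole note = 32; eighth note = 4; dotted eighth note = 6; quarter = 8; dotted sixteenth note = 3; dotted half note = 24.
Adding: 32 + 4 + 6 + 8 + 3 + 24 = 77.
77 ÷ 20 = 3 complete bars with 17 left over.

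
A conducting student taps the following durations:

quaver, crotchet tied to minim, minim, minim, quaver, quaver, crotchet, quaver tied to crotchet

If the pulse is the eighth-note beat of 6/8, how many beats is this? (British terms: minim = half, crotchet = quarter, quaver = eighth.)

22

One eighth-note beat = 2 sixteenth notes.
Convert each value to sixteenth notes: quaver = 2; crotchet tied to minim (crotchet + minim) = 12; minim = 8; minim = 8; quaver = 2; quaver = 2; crotchet = 4; quaver tied to crotchet (quaver + crotchet) = 6.
Altogether 2 + 12 + 8 + 8 + 2 + 2 + 4 + 6 = 44.
44 ÷ 2 = 22 beats.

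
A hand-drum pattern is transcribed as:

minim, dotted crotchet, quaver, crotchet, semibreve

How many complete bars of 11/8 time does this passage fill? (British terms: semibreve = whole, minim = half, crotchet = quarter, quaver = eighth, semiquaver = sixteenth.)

One bar of 11/8 = 11 eighth notes.
Express everything in eighth notes: minim = 4; dotted crotchet = 3; quaver = 1; crotchet = 2; semibreve = 8.
Sum: 4 + 3 + 1 + 2 + 8 = 18.
18 ÷ 11 = 1 complete bar with 7 left over.

1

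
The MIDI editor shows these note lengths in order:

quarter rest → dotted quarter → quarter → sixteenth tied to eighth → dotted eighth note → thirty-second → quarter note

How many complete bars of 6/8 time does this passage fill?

One bar of 6/8 = 24 thirty-second notes.
Each duration in thirty-second notes: quarter rest = 8; dotted quarter = 12; quarter = 8; sixteenth tied to eighth (sixteenth + eighth) = 6; dotted eighth note = 6; thirty-second = 1; quarter note = 8.
Sum: 8 + 12 + 8 + 6 + 6 + 1 + 8 = 49.
49 ÷ 24 = 2 complete bars with 1 left over.

2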